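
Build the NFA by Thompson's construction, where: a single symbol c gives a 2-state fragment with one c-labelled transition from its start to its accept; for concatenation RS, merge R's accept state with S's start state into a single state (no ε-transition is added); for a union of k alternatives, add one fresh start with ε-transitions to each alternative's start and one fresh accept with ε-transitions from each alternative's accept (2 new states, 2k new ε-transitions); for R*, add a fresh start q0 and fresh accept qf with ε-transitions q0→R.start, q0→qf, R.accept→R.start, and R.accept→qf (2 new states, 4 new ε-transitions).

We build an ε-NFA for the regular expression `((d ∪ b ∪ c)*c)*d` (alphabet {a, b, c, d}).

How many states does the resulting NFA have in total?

14

Building bottom-up:
Each of the 5 symbol leaves contributes a 2-state fragment.
  d ∪ b ∪ c = 8 states
  (d ∪ b ∪ c)* = 10 states
  (d ∪ b ∪ c)*c = 11 states
  ((d ∪ b ∪ c)*c)* = 13 states
  ((d ∪ b ∪ c)*c)*d = 14 states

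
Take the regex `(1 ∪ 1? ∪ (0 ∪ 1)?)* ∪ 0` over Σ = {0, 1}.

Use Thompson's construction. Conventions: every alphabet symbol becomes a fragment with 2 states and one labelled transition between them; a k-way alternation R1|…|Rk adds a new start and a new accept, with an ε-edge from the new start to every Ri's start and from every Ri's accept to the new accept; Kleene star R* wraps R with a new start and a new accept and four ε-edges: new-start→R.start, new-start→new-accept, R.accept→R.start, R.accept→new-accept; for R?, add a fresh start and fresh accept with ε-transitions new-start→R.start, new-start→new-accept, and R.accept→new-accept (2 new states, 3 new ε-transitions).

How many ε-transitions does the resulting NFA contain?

Building bottom-up:
Each of the 5 symbol leaves contributes 0 ε-transitions.
  1? — 3 ε-transitions
  0 ∪ 1 — 4 ε-transitions
  (0 ∪ 1)? — 7 ε-transitions
  1 ∪ 1? ∪ (0 ∪ 1)? — 16 ε-transitions
  (1 ∪ 1? ∪ (0 ∪ 1)?)* — 20 ε-transitions
  (1 ∪ 1? ∪ (0 ∪ 1)?)* ∪ 0 — 24 ε-transitions

24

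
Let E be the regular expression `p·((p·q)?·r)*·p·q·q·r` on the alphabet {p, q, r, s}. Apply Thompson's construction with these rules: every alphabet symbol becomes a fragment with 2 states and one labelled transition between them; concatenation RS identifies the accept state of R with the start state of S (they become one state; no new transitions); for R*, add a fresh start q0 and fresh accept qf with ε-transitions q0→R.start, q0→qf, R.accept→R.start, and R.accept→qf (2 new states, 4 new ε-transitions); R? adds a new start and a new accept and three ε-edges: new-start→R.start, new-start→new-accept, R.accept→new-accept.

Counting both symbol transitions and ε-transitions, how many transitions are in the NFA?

15

Building bottom-up:
Each of the 8 symbol leaves contributes 1 transition (1 symbol, 0 ε).
  p·q — 2 transitions (2 symbol, 0 ε)
  (p·q)? — 5 transitions (2 symbol, 3 ε)
  (p·q)?·r — 6 transitions (3 symbol, 3 ε)
  ((p·q)?·r)* — 10 transitions (3 symbol, 7 ε)
  p·((p·q)?·r)*·p·q·q·r — 15 transitions (8 symbol, 7 ε)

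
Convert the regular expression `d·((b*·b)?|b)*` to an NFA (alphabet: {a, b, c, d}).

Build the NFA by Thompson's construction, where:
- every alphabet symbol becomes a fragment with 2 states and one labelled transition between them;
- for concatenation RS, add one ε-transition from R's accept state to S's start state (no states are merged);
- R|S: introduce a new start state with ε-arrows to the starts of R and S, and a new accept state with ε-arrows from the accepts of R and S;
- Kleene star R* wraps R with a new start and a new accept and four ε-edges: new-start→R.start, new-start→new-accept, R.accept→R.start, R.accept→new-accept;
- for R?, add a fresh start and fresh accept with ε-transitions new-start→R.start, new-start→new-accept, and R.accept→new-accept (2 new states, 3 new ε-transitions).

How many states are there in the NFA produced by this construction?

16

Building bottom-up:
Each of the 4 symbol leaves contributes a 2-state fragment.
  b* → 4 states
  b*·b → 6 states
  (b*·b)? → 8 states
  (b*·b)?|b → 12 states
  ((b*·b)?|b)* → 14 states
  d·((b*·b)?|b)* → 16 states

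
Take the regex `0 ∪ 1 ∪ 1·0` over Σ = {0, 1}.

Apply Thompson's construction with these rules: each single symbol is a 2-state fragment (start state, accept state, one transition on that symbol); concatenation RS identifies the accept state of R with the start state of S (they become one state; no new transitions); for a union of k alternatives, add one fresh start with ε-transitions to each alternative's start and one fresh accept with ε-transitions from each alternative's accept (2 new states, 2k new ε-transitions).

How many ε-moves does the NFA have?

Building bottom-up:
Each of the 4 symbol leaves contributes 0 ε-transitions.
  1·0 — 0 ε-transitions
  0 ∪ 1 ∪ 1·0 — 6 ε-transitions

6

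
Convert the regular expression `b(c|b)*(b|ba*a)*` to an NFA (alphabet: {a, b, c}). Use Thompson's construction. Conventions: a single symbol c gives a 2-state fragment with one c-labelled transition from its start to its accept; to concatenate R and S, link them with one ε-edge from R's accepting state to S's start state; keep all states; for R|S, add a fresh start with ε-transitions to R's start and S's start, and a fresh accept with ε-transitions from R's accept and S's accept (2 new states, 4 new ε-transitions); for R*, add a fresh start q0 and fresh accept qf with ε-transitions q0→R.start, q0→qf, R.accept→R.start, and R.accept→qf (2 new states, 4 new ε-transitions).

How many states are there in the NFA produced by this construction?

Per subexpression:
Each of the 7 symbol leaves contributes a 2-state fragment.
  c|b : 6 states
  (c|b)* : 8 states
  a* : 4 states
  ba*a : 8 states
  b|ba*a : 12 states
  (b|ba*a)* : 14 states
  b(c|b)*(b|ba*a)* : 24 states

24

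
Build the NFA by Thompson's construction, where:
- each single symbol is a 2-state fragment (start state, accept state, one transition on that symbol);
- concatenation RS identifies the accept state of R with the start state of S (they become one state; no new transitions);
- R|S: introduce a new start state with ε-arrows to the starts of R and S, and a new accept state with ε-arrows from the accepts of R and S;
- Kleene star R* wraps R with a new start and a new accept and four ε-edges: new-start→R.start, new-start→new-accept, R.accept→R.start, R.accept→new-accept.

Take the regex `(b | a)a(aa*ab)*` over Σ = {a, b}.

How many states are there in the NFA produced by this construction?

15

Recursing over subexpressions:
Each of the 7 symbol leaves contributes a 2-state fragment.
  b | a : 6 states
  a* : 4 states
  aa*ab : 7 states
  (aa*ab)* : 9 states
  (b | a)a(aa*ab)* : 15 states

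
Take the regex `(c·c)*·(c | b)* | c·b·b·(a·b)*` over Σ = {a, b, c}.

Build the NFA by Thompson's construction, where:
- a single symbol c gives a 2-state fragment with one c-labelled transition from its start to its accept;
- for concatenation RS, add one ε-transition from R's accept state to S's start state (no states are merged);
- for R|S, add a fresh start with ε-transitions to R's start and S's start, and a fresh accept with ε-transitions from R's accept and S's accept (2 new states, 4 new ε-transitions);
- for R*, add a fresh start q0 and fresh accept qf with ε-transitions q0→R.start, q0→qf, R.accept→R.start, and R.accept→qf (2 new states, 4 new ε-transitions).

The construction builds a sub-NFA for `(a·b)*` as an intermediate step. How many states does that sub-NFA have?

6

Fragment for `(a·b)*`:
Each of the 2 symbol leaves contributes a 2-state fragment.
  a·b = 4 states
  (a·b)* = 6 states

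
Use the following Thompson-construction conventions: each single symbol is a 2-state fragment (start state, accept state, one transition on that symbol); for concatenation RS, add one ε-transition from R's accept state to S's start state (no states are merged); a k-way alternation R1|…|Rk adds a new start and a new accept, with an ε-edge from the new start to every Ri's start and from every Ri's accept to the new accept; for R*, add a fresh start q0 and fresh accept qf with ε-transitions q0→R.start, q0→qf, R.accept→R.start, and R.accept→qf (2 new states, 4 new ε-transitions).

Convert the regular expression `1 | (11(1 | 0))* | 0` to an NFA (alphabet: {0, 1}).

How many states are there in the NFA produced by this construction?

Recursing over subexpressions:
Each of the 6 symbol leaves contributes a 2-state fragment.
  1 | 0 → 6 states
  11(1 | 0) → 10 states
  (11(1 | 0))* → 12 states
  1 | (11(1 | 0))* | 0 → 18 states

18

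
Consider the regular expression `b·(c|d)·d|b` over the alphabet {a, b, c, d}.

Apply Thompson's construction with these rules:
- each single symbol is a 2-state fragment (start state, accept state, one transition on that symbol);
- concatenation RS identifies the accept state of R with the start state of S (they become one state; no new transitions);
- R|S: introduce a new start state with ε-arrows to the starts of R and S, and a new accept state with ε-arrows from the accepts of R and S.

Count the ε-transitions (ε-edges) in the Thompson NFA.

Bottom-up over the parse tree:
Each of the 5 symbol leaves contributes 0 ε-transitions.
  c|d → 4 ε-transitions
  b·(c|d)·d → 4 ε-transitions
  b·(c|d)·d|b → 8 ε-transitions

8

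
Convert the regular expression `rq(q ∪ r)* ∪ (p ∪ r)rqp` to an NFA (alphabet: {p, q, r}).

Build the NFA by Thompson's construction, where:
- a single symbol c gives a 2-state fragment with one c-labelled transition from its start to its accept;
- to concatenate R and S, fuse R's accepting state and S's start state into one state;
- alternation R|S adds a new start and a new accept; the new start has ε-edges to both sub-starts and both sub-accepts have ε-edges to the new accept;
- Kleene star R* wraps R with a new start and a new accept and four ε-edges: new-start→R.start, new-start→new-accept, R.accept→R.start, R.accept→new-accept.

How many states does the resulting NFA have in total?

Per subexpression:
Each of the 9 symbol leaves contributes a 2-state fragment.
  q ∪ r — 6 states
  (q ∪ r)* — 8 states
  rq(q ∪ r)* — 10 states
  p ∪ r — 6 states
  (p ∪ r)rqp — 9 states
  rq(q ∪ r)* ∪ (p ∪ r)rqp — 21 states

21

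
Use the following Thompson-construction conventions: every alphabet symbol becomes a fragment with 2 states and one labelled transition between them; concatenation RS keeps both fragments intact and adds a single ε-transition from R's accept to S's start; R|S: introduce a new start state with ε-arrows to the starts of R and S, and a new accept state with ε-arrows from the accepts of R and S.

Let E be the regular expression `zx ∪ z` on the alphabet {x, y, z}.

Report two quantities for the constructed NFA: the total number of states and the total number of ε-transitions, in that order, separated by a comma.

Recursing over subexpressions:
Each of the 3 symbol leaves contributes 2 states and 0 ε-transitions.
  zx = 4 states, 1 ε-transition
  zx ∪ z = 8 states, 5 ε-transitions

8, 5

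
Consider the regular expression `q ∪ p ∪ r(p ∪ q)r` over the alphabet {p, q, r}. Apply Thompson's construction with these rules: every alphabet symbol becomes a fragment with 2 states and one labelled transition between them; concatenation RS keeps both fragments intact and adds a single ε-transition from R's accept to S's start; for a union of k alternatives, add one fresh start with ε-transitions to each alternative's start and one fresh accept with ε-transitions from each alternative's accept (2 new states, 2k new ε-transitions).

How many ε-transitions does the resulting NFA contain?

12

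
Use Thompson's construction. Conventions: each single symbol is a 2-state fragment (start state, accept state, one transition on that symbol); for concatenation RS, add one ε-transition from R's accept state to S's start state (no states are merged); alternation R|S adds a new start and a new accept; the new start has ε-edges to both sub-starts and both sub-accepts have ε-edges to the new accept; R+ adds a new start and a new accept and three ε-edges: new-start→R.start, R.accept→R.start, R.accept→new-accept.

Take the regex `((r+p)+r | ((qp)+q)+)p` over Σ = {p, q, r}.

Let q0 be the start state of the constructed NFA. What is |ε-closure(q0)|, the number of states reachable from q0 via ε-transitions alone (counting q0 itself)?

7

Work bottom-up. For each fragment F, track |ε-closure(F.start)| and whether F's accept lies in that closure (i.e. whether F accepts ε). A single-symbol fragment has closure size 1 and does not accept ε.
  r+ → new start ε-reaches only the body's start; the new accept needs a symbol first: |closure| = 1 + 1 = 2
  r+p → |closure| equals the left operand's closure size = 2 (its accept is not ε-reachable, so the closure stops there)
  (r+p)+ → new start ε-reaches only the body's start; the new accept needs a symbol first: |closure| = 1 + 2 = 3
  (r+p)+r → |closure| equals the left operand's closure size = 3 (its accept is not ε-reachable, so the closure stops there)
  qp → same as the first factor's closure: |closure| = 1
  (qp)+ → new start ε-reaches only the body's start; the new accept needs a symbol first: |closure| = 1 + 1 = 2
  (qp)+q → same as the first factor's closure: |closure| = 2
  ((qp)+q)+ → new start ε-reaches only the body's start; the new accept needs a symbol first: |closure| = 1 + 2 = 3
  (r+p)+r | ((qp)+q)+ → |closure| = 1 + 3 + 3 = 7 (the new accept is not ε-reachable since no branch accepts ε)
  ((r+p)+r | ((qp)+q)+)p → same as the first factor's closure: |closure| = 7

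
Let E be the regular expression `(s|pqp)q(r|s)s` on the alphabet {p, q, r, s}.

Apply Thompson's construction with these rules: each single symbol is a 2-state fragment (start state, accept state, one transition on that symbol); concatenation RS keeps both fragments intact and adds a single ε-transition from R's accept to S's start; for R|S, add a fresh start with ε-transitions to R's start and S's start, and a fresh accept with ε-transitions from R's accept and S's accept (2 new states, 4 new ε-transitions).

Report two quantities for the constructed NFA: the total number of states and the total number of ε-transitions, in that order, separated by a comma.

20, 13

Recursing over subexpressions:
Each of the 8 symbol leaves contributes 2 states and 0 ε-transitions.
  pqp : 6 states, 2 ε-transitions
  s|pqp : 10 states, 6 ε-transitions
  r|s : 6 states, 4 ε-transitions
  (s|pqp)q(r|s)s : 20 states, 13 ε-transitions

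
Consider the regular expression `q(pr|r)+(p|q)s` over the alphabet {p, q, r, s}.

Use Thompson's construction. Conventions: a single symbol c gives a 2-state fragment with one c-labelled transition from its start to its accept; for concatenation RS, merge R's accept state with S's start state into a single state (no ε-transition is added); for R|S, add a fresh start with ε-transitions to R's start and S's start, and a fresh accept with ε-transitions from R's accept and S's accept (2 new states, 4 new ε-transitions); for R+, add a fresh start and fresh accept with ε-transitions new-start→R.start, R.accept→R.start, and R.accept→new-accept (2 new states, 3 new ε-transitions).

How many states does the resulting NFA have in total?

16

Recursing over subexpressions:
Each of the 7 symbol leaves contributes a 2-state fragment.
  pr → 3 states
  pr|r → 7 states
  (pr|r)+ → 9 states
  p|q → 6 states
  q(pr|r)+(p|q)s → 16 states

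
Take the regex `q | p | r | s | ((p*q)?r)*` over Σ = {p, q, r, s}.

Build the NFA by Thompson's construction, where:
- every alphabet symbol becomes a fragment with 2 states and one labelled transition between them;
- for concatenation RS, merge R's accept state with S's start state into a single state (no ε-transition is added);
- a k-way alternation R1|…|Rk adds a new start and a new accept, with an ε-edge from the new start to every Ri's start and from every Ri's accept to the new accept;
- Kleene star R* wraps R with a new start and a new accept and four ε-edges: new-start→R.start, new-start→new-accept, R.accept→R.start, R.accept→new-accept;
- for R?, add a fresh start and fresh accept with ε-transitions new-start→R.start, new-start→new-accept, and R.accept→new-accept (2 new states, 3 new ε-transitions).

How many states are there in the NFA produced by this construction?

20

By structural recursion:
Each of the 7 symbol leaves contributes a 2-state fragment.
  p* : 4 states
  p*q : 5 states
  (p*q)? : 7 states
  (p*q)?r : 8 states
  ((p*q)?r)* : 10 states
  q | p | r | s | ((p*q)?r)* : 20 states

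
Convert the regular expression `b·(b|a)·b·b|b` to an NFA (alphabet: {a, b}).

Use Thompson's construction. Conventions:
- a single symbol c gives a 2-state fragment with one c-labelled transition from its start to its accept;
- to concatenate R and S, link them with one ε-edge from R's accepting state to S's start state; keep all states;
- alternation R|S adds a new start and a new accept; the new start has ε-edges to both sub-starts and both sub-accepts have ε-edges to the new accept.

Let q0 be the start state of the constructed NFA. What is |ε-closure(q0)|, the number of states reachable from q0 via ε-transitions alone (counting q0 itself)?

Let C(F) = |ε-closure(F.start)| within fragment F, and note whether F accepts ε. Symbol fragments have C = 1 and do not accept ε. Then:
  b|a — new start ε-reaches every alternative's start; none of them accept ε, so the new accept is not reached: C = 1 + 1 + 1 = 3
  b·(b|a)·b·b — same as the first factor's closure: C = 1
  b·(b|a)·b·b|b — C = 1 + 1 + 1 = 3 (the new accept is not ε-reachable since no branch accepts ε)

3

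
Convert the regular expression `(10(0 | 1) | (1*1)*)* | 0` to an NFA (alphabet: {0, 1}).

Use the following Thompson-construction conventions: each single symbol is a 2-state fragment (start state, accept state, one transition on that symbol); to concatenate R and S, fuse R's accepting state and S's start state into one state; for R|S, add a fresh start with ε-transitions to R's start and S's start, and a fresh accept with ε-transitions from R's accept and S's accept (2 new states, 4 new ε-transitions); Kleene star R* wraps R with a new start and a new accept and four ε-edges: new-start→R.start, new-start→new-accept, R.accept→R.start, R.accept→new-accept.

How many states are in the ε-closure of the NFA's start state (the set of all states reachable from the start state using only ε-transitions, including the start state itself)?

Compute the ε-closure size of each fragment's start state recursively; a symbol fragment's start has no outgoing ε-edge, so its closure is just itself (size 1).
  0 | 1 : |closure| = 1 + 1 + 1 = 3 (the new accept is not ε-reachable since no branch accepts ε)
  10(0 | 1) : same as the first factor's closure: |closure| = 1
  1* : new start has ε-edges to the inner start and to the new accept, so |closure| = 2 + 1 = 3
  1*1 : |closure| = 3 + (1−1) = 3 (closure spills across the concat boundary because the left factor accepts ε)
  (1*1)* : |closure| = 1 (new start) + 3 (body) + 1 (new accept) = 5
  10(0 | 1) | (1*1)* : new start ε-reaches every alternative's start; at least one alternative accepts ε, so the union's new accept is reached too: |closure| = 1 + 1 + 5 + 1 = 8
  (10(0 | 1) | (1*1)*)* : |closure| = 1 (new start) + 8 (body) + 1 (new accept) = 10
  (10(0 | 1) | (1*1)*)* | 0 : |closure| = 1 (new start) + (10 + 1) + 1 (new accept, since some branch ε-reaches its own accept) = 13

13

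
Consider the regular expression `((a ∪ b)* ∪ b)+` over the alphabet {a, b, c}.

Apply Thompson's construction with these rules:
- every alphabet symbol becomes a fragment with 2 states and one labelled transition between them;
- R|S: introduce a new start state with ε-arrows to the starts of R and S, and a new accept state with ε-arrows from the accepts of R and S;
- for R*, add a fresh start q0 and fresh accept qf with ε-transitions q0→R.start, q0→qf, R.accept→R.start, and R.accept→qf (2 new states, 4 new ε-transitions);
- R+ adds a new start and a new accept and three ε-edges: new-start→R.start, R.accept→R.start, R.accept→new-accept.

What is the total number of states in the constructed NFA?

Recursing over subexpressions:
Each of the 3 symbol leaves contributes a 2-state fragment.
  a ∪ b : 6 states
  (a ∪ b)* : 8 states
  (a ∪ b)* ∪ b : 12 states
  ((a ∪ b)* ∪ b)+ : 14 states

14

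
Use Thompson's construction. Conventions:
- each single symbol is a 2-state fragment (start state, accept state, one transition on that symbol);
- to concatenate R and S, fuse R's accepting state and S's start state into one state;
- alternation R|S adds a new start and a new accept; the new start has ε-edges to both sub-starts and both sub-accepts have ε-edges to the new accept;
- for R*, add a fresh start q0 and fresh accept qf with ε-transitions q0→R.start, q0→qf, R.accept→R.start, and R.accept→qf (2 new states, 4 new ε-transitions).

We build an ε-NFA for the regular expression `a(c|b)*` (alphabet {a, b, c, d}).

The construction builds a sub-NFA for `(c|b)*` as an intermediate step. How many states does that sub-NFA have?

Fragment for `(c|b)*`:
Each of the 2 symbol leaves contributes a 2-state fragment.
  c|b → 6 states
  (c|b)* → 8 states

8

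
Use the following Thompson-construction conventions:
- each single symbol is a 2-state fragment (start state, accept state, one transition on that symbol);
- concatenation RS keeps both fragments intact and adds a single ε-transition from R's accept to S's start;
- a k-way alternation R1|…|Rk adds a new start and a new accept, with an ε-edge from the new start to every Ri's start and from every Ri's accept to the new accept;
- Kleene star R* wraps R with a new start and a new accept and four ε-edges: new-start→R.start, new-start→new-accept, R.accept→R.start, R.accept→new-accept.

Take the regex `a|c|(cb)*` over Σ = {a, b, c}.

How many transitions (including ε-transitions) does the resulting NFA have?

Per subexpression:
Each of the 4 symbol leaves contributes 1 transition (1 symbol, 0 ε).
  cb — 3 transitions (2 symbol, 1 ε)
  (cb)* — 7 transitions (2 symbol, 5 ε)
  a|c|(cb)* — 15 transitions (4 symbol, 11 ε)

15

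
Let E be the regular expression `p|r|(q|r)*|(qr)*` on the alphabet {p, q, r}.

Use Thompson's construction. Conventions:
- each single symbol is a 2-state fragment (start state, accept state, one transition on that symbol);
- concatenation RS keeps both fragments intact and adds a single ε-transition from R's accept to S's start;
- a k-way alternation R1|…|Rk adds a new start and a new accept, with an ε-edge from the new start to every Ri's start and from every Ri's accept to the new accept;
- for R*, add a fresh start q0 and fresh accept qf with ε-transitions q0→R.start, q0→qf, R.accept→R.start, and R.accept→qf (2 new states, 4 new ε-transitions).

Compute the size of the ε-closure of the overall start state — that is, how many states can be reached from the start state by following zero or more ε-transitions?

Let C(F) = |ε-closure(F.start)| within fragment F, and note whether F accepts ε. Symbol fragments have C = 1 and do not accept ε. Then:
  q|r — |closure| = 1 + 1 + 1 = 3 (the new accept is not ε-reachable since no branch accepts ε)
  (q|r)* — |closure| = 1 (new start) + 3 (body) + 1 (new accept) = 5
  qr — same as the first factor's closure: |closure| = 1
  (qr)* — new start has ε-edges to the inner start and to the new accept, so |closure| = 2 + 1 = 3
  p|r|(q|r)*|(qr)* — |closure| = 1 (new start) + (1 + 1 + 5 + 3) + 1 (new accept, since some branch ε-reaches its own accept) = 12

12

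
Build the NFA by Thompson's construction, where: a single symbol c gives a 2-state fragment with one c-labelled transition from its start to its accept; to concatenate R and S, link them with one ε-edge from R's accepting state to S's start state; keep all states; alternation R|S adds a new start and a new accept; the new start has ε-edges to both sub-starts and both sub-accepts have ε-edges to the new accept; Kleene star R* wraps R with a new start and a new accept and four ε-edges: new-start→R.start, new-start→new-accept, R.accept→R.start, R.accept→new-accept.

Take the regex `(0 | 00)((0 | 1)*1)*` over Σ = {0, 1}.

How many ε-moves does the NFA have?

19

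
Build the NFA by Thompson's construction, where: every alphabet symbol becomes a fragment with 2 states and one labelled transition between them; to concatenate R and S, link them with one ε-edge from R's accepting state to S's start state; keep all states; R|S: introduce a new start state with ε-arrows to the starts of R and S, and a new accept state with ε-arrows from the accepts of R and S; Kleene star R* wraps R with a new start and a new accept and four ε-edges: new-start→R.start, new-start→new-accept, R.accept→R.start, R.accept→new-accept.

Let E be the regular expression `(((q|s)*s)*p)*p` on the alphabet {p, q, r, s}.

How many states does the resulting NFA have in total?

18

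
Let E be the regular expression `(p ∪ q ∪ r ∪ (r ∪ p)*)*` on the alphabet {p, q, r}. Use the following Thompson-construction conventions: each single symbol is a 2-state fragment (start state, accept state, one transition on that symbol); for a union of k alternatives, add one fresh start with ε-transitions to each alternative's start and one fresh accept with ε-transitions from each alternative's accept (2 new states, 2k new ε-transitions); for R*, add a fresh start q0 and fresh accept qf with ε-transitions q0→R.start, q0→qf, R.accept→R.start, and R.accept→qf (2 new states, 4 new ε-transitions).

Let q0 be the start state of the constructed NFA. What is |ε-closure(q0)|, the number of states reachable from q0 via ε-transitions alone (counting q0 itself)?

Work bottom-up. For each fragment F, track |ε-closure(F.start)| and whether F's accept lies in that closure (i.e. whether F accepts ε). A single-symbol fragment has closure size 1 and does not accept ε.
  r ∪ p : |ε-closure| = 1 + 1 + 1 = 3 (the new accept is not ε-reachable since no branch accepts ε)
  (r ∪ p)* : the star's fresh start ε-reaches both the body's start and the fresh accept: |ε-closure| = 2 + 3 = 5
  p ∪ q ∪ r ∪ (r ∪ p)* : |ε-closure| = 1 (new start) + (1 + 1 + 1 + 5) + 1 (new accept, since some branch ε-reaches its own accept) = 10
  (p ∪ q ∪ r ∪ (r ∪ p)*)* : the star's fresh start ε-reaches both the body's start and the fresh accept: |ε-closure| = 2 + 10 = 12

12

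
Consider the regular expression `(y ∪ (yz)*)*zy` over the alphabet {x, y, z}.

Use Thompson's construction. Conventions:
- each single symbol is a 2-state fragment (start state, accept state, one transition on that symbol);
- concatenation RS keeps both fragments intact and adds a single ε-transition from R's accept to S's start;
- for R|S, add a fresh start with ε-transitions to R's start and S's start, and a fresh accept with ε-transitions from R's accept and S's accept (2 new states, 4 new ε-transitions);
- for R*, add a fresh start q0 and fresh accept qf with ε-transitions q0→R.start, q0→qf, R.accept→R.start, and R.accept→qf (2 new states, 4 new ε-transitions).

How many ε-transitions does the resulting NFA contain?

15

Recursing over subexpressions:
Each of the 5 symbol leaves contributes 0 ε-transitions.
  yz → 1 ε-transition
  (yz)* → 5 ε-transitions
  y ∪ (yz)* → 9 ε-transitions
  (y ∪ (yz)*)* → 13 ε-transitions
  (y ∪ (yz)*)*zy → 15 ε-transitions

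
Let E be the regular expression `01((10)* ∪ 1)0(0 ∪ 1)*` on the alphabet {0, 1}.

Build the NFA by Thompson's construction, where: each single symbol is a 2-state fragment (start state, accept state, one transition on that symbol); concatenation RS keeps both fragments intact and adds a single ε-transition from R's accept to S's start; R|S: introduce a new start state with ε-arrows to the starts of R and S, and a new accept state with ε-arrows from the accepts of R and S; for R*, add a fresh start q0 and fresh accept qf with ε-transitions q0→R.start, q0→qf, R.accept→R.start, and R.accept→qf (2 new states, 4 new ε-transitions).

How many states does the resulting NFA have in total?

Building bottom-up:
Each of the 8 symbol leaves contributes a 2-state fragment.
  10 → 4 states
  (10)* → 6 states
  (10)* ∪ 1 → 10 states
  0 ∪ 1 → 6 states
  (0 ∪ 1)* → 8 states
  01((10)* ∪ 1)0(0 ∪ 1)* → 24 states

24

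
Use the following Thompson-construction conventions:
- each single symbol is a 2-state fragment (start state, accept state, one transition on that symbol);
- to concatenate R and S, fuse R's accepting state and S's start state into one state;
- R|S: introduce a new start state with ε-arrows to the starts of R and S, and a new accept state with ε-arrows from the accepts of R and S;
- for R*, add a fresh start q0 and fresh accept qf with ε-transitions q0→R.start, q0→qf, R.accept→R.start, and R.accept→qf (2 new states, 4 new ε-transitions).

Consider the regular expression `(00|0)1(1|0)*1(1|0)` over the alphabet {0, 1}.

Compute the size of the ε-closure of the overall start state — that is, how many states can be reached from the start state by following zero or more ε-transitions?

Let C(F) = |ε-closure(F.start)| within fragment F, and note whether F accepts ε. Symbol fragments have C = 1 and do not accept ε. Then:
  00 → same as the first factor's closure: |ε-closure| = 1
  00|0 → |ε-closure| = 1 + 1 + 1 = 3 (the new accept is not ε-reachable since no branch accepts ε)
  1|0 → new start ε-reaches every alternative's start; none of them accept ε, so the new accept is not reached: |ε-closure| = 1 + 1 + 1 = 3
  (1|0)* → new start has ε-edges to the inner start and to the new accept, so |ε-closure| = 2 + 3 = 5
  1|0 → |ε-closure| = 1 + 1 + 1 = 3 (the new accept is not ε-reachable since no branch accepts ε)
  (00|0)1(1|0)*1(1|0) → |ε-closure| equals the left operand's closure size = 3 (its accept is not ε-reachable, so the closure stops there)

3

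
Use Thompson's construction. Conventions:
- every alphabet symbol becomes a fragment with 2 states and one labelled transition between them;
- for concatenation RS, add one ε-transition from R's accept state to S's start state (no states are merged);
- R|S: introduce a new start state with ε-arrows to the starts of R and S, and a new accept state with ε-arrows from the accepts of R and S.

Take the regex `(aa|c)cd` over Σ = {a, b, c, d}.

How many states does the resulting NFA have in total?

12

Building bottom-up:
Each of the 5 symbol leaves contributes a 2-state fragment.
  aa → 4 states
  aa|c → 8 states
  (aa|c)cd → 12 states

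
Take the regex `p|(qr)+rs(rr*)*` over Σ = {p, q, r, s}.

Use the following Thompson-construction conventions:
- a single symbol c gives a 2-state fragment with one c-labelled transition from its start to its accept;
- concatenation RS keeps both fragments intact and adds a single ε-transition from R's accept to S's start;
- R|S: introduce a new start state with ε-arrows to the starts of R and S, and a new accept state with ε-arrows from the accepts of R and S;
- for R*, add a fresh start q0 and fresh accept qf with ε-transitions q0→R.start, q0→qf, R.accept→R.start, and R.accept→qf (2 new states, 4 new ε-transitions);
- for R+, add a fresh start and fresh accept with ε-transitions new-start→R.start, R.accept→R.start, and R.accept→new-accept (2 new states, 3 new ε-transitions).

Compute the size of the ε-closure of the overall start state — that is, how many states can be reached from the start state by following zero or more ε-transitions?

Let C(F) = |ε-closure(F.start)| within fragment F, and note whether F accepts ε. Symbol fragments have C = 1 and do not accept ε. Then:
  qr → |ε-closure| equals the left operand's closure size = 1 (its accept is not ε-reachable, so the closure stops there)
  (qr)+ → new start ε-reaches only the body's start; the new accept needs a symbol first: |ε-closure| = 1 + 1 = 2
  r* → new start has ε-edges to the inner start and to the new accept, so |ε-closure| = 2 + 1 = 3
  rr* → same as the first factor's closure: |ε-closure| = 1
  (rr*)* → new start has ε-edges to the inner start and to the new accept, so |ε-closure| = 2 + 1 = 3
  (qr)+rs(rr*)* → |ε-closure| equals the left operand's closure size = 2 (its accept is not ε-reachable, so the closure stops there)
  p|(qr)+rs(rr*)* → |ε-closure| = 1 + 1 + 2 = 4 (the new accept is not ε-reachable since no branch accepts ε)

4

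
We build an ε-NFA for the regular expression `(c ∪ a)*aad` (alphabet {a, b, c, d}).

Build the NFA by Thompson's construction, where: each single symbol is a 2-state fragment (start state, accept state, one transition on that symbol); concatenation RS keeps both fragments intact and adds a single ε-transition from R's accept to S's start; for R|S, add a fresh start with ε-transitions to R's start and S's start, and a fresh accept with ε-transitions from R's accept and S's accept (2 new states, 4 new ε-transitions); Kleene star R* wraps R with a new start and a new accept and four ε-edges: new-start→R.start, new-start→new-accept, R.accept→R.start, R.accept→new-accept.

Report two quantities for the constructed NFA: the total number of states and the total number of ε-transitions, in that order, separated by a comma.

14, 11

Bottom-up over the parse tree:
Each of the 5 symbol leaves contributes 2 states and 0 ε-transitions.
  c ∪ a = 6 states, 4 ε-transitions
  (c ∪ a)* = 8 states, 8 ε-transitions
  (c ∪ a)*aad = 14 states, 11 ε-transitions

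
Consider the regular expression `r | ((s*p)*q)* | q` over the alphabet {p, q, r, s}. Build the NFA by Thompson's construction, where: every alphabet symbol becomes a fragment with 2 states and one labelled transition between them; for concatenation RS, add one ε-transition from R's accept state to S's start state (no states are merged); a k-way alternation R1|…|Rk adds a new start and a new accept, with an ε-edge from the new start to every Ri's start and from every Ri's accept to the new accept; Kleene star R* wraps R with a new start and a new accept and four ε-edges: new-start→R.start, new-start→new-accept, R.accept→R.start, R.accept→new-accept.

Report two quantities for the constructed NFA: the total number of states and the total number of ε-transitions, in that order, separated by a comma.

Recursing over subexpressions:
Each of the 5 symbol leaves contributes 2 states and 0 ε-transitions.
  s* = 4 states, 4 ε-transitions
  s*p = 6 states, 5 ε-transitions
  (s*p)* = 8 states, 9 ε-transitions
  (s*p)*q = 10 states, 10 ε-transitions
  ((s*p)*q)* = 12 states, 14 ε-transitions
  r | ((s*p)*q)* | q = 18 states, 20 ε-transitions

18, 20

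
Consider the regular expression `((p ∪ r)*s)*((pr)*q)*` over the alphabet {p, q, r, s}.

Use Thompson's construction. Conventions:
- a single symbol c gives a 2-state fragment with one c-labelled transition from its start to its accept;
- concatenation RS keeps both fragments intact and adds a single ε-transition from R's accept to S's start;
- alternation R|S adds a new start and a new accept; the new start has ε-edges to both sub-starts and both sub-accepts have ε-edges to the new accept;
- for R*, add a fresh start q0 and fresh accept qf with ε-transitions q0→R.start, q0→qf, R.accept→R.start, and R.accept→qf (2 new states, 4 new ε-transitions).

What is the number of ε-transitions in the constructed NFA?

24

By structural recursion:
Each of the 6 symbol leaves contributes 0 ε-transitions.
  p ∪ r → 4 ε-transitions
  (p ∪ r)* → 8 ε-transitions
  (p ∪ r)*s → 9 ε-transitions
  ((p ∪ r)*s)* → 13 ε-transitions
  pr → 1 ε-transition
  (pr)* → 5 ε-transitions
  (pr)*q → 6 ε-transitions
  ((pr)*q)* → 10 ε-transitions
  ((p ∪ r)*s)*((pr)*q)* → 24 ε-transitions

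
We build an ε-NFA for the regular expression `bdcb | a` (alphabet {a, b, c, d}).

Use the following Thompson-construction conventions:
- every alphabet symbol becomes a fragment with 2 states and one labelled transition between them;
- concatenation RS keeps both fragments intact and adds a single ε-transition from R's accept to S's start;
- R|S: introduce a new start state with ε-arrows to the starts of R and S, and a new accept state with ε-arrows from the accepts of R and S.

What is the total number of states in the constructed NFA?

12

Building bottom-up:
Each of the 5 symbol leaves contributes a 2-state fragment.
  bdcb : 8 states
  bdcb | a : 12 states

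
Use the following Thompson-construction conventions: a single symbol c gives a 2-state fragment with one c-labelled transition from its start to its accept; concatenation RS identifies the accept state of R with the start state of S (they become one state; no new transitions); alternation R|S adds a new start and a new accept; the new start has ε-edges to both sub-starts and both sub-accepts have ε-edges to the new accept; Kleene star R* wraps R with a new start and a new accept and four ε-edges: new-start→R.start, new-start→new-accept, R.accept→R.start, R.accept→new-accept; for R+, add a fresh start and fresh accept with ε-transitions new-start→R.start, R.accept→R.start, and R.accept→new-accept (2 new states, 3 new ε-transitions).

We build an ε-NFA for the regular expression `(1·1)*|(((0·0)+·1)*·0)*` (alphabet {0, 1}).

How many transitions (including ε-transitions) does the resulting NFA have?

25

Building bottom-up:
Each of the 6 symbol leaves contributes 1 transition (1 symbol, 0 ε).
  1·1 : 2 transitions (2 symbol, 0 ε)
  (1·1)* : 6 transitions (2 symbol, 4 ε)
  0·0 : 2 transitions (2 symbol, 0 ε)
  (0·0)+ : 5 transitions (2 symbol, 3 ε)
  (0·0)+·1 : 6 transitions (3 symbol, 3 ε)
  ((0·0)+·1)* : 10 transitions (3 symbol, 7 ε)
  ((0·0)+·1)*·0 : 11 transitions (4 symbol, 7 ε)
  (((0·0)+·1)*·0)* : 15 transitions (4 symbol, 11 ε)
  (1·1)*|(((0·0)+·1)*·0)* : 25 transitions (6 symbol, 19 ε)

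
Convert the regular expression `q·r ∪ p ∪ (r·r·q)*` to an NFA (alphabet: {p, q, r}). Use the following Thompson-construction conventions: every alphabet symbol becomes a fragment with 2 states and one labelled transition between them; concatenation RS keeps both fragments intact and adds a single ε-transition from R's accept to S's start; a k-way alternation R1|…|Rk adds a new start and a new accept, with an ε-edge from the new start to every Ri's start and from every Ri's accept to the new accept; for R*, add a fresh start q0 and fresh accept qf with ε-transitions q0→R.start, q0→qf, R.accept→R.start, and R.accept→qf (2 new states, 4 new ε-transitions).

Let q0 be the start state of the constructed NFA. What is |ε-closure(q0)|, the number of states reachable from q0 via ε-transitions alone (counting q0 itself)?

Let C(F) = |ε-closure(F.start)| within fragment F, and note whether F accepts ε. Symbol fragments have C = 1 and do not accept ε. Then:
  q·r : |closure| equals the left operand's closure size = 1 (its accept is not ε-reachable, so the closure stops there)
  r·r·q : same as the first factor's closure: |closure| = 1
  (r·r·q)* : new start has ε-edges to the inner start and to the new accept, so |closure| = 2 + 1 = 3
  q·r ∪ p ∪ (r·r·q)* : |closure| = 1 (new start) + (1 + 1 + 3) + 1 (new accept, since some branch ε-reaches its own accept) = 7

7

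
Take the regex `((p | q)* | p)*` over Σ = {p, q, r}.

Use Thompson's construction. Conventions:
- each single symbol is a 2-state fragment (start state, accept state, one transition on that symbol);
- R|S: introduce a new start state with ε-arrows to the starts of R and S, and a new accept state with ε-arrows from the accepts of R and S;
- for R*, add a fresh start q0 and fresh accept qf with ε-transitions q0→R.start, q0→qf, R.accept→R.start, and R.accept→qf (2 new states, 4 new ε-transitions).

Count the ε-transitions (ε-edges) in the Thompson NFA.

16

By structural recursion:
Each of the 3 symbol leaves contributes 0 ε-transitions.
  p | q : 4 ε-transitions
  (p | q)* : 8 ε-transitions
  (p | q)* | p : 12 ε-transitions
  ((p | q)* | p)* : 16 ε-transitions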